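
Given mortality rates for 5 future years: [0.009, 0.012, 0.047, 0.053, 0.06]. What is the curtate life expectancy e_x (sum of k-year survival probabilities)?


e_x = sum_{k=1}^{n} k_p_x
k_p_x values:
  1_p_x = 0.991
  2_p_x = 0.979108
  3_p_x = 0.93309
  4_p_x = 0.883636
  5_p_x = 0.830618
e_x = 4.6175


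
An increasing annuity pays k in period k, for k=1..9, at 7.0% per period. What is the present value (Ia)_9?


(Ia)_n = sum_{k=1}^{n} k * v^k, v = 1/(1+i)
v = 0.934579
Sum computed term by term:
(Ia)_9 = 29.6556


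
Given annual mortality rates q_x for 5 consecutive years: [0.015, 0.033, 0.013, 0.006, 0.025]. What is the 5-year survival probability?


p_k = 1 - q_k for each year
Survival = product of (1 - q_k)
= 0.985 * 0.967 * 0.987 * 0.994 * 0.975
= 0.9111


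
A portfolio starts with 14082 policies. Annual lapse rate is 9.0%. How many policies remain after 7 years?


remaining = initial * (1 - lapse)^years
= 14082 * (1 - 0.09)^7
= 14082 * 0.516761
= 7277.0287


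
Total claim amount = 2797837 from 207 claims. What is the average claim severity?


severity = total / number
= 2797837 / 207
= 13516.1208


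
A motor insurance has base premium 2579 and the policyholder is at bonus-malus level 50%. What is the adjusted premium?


adjusted = base * BM_level / 100
= 2579 * 50 / 100
= 2579 * 0.5
= 1289.5


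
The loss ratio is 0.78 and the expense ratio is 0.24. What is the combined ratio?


Combined ratio = loss ratio + expense ratio
= 0.78 + 0.24
= 1.02


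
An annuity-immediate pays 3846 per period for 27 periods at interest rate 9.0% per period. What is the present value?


PV = PMT * (1 - (1+i)^(-n)) / i
= 3846 * (1 - (1+0.09)^(-27)) / 0.09
= 3846 * (1 - 0.097608) / 0.09
= 3846 * 10.02658
= 38562.2264


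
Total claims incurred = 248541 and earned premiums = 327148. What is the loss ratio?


Loss ratio = claims / premiums
= 248541 / 327148
= 0.7597


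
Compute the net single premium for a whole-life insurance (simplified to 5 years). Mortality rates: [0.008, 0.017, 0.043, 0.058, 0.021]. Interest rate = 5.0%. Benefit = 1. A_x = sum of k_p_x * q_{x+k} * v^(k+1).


v = 0.952381
Year 0: k_p_x=1.0, q=0.008, term=0.007619
Year 1: k_p_x=0.992, q=0.017, term=0.015296
Year 2: k_p_x=0.975136, q=0.043, term=0.036221
Year 3: k_p_x=0.933205, q=0.058, term=0.04453
Year 4: k_p_x=0.879079, q=0.021, term=0.014464
A_x = 0.1181


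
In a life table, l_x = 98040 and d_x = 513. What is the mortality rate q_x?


q_x = d_x / l_x
= 513 / 98040
= 0.0052


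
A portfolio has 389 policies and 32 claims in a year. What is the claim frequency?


frequency = claims / policies
= 32 / 389
= 0.0823


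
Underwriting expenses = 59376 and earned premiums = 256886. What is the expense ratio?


Expense ratio = expenses / premiums
= 59376 / 256886
= 0.2311


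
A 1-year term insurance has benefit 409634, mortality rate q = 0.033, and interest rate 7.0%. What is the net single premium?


NSP = benefit * q * v
v = 1/(1+i) = 0.934579
NSP = 409634 * 0.033 * 0.934579
= 12633.572


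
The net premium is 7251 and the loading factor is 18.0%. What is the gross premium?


Gross = net * (1 + loading)
= 7251 * (1 + 0.18)
= 7251 * 1.18
= 8556.18


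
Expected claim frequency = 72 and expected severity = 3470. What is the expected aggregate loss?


E[S] = E[N] * E[X]
= 72 * 3470
= 249840


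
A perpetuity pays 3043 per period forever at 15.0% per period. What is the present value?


PV = PMT / i
= 3043 / 0.15
= 20286.6667


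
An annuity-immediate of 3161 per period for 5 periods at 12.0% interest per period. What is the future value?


FV = PMT * ((1+i)^n - 1) / i
= 3161 * ((1.12)^5 - 1) / 0.12
= 3161 * (1.762342 - 1) / 0.12
= 20081.3505


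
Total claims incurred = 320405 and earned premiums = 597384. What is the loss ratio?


Loss ratio = claims / premiums
= 320405 / 597384
= 0.5363


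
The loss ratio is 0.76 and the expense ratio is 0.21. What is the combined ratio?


Combined ratio = loss ratio + expense ratio
= 0.76 + 0.21
= 0.97


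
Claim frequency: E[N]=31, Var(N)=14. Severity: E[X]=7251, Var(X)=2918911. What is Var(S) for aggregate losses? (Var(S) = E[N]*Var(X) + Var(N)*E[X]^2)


Var(S) = E[N]*Var(X) + Var(N)*E[X]^2
= 31*2918911 + 14*7251^2
= 90486241 + 736078014
= 8.2656e+08


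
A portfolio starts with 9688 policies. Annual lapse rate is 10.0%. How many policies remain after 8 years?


remaining = initial * (1 - lapse)^years
= 9688 * (1 - 0.1)^8
= 9688 * 0.430467
= 4170.3663


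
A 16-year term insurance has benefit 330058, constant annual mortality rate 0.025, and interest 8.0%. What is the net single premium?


NSP = benefit * sum_{k=0}^{n-1} k_p_x * q * v^(k+1)
With constant q=0.025, v=0.925926
Sum = 0.191746
NSP = 330058 * 0.191746
= 63287.2353


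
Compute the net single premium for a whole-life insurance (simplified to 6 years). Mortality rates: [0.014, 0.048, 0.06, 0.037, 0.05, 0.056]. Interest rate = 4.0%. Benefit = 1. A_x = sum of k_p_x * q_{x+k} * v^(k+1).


v = 0.961538
Year 0: k_p_x=1.0, q=0.014, term=0.013462
Year 1: k_p_x=0.986, q=0.048, term=0.043757
Year 2: k_p_x=0.938672, q=0.06, term=0.050069
Year 3: k_p_x=0.882352, q=0.037, term=0.027907
Year 4: k_p_x=0.849705, q=0.05, term=0.03492
Year 5: k_p_x=0.807219, q=0.056, term=0.035726
A_x = 0.2058


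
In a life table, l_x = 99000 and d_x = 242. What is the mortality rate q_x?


q_x = d_x / l_x
= 242 / 99000
= 0.0024


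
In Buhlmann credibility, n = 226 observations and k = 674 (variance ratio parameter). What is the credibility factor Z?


Z = n / (n + k)
= 226 / (226 + 674)
= 226 / 900
= 0.2511


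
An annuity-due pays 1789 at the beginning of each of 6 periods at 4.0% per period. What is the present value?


PV_due = PMT * (1-(1+i)^(-n))/i * (1+i)
PV_immediate = 9378.1828
PV_due = 9378.1828 * 1.04
= 9753.3102


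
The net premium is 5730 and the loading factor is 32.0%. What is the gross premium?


Gross = net * (1 + loading)
= 5730 * (1 + 0.32)
= 5730 * 1.32
= 7563.6


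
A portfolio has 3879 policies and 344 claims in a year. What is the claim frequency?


frequency = claims / policies
= 344 / 3879
= 0.0887


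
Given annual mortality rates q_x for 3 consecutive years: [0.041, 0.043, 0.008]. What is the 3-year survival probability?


p_k = 1 - q_k for each year
Survival = product of (1 - q_k)
= 0.959 * 0.957 * 0.992
= 0.9104


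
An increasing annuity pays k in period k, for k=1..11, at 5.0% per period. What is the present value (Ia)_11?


(Ia)_n = sum_{k=1}^{n} k * v^k, v = 1/(1+i)
v = 0.952381
Sum computed term by term:
(Ia)_11 = 45.8053


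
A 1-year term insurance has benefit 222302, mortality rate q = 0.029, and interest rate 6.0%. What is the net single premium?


NSP = benefit * q * v
v = 1/(1+i) = 0.943396
NSP = 222302 * 0.029 * 0.943396
= 6081.8472


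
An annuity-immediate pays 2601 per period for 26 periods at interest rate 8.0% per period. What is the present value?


PV = PMT * (1 - (1+i)^(-n)) / i
= 2601 * (1 - (1+0.08)^(-26)) / 0.08
= 2601 * (1 - 0.135202) / 0.08
= 2601 * 10.809978
= 28116.7527


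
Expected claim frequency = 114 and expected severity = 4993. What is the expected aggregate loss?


E[S] = E[N] * E[X]
= 114 * 4993
= 569202


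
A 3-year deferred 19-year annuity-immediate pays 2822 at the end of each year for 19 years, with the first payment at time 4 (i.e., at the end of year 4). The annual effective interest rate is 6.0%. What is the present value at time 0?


PV at time 3 of the 19-year annuity-immediate:
a_n = 2822 * (1-(1+0.06)^(-19))/0.06 = 31488.2047
Discount back 3 years to time 0:
PV = 31488.2047 * (1+0.06)^(-3)
= 31488.2047 * 0.839619
= 26438.1039


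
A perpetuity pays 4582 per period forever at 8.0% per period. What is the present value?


PV = PMT / i
= 4582 / 0.08
= 57275.0


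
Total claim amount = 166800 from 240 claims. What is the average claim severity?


severity = total / number
= 166800 / 240
= 695.0


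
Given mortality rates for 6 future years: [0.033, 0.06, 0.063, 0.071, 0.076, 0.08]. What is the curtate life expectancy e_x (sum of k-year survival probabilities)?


e_x = sum_{k=1}^{n} k_p_x
k_p_x values:
  1_p_x = 0.967
  2_p_x = 0.90898
  3_p_x = 0.851714
  4_p_x = 0.791243
  5_p_x = 0.731108
  6_p_x = 0.672619
e_x = 4.9227


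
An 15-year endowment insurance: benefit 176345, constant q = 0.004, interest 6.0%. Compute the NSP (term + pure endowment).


Term component = 6690.9905
Pure endowment = 15_p_x * v^15 * benefit = 0.941651 * 0.417265 * 176345 = 69289.1522
NSP = 75980.1427


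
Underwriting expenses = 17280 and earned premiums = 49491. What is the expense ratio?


Expense ratio = expenses / premiums
= 17280 / 49491
= 0.3492


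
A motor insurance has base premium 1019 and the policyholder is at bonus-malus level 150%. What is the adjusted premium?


adjusted = base * BM_level / 100
= 1019 * 150 / 100
= 1019 * 1.5
= 1528.5


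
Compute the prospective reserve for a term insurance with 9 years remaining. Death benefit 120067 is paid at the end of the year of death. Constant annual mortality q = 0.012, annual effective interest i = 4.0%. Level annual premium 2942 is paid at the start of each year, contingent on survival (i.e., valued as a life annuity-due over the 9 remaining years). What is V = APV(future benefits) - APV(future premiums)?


v = 1/(1+i) = 0.961538
APV(future benefits) per unit = sum_{k=0}^{8} k_p_x * q * v^(k+1) = 0.085327
APV(future benefits) = 120067 * 0.085327 = 10244.964
Life annuity-due factor ä_{x:9} = sum_{k=0}^{8} k_p_x * v^k = 7.395012
APV(future premiums) = 2942 * 7.395012 = 21756.1247
V = 10244.964 - 21756.1247
= -11511.1607


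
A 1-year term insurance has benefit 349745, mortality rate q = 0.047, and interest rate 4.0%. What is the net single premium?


NSP = benefit * q * v
v = 1/(1+i) = 0.961538
NSP = 349745 * 0.047 * 0.961538
= 15805.7837


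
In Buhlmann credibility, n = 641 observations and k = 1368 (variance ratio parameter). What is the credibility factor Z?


Z = n / (n + k)
= 641 / (641 + 1368)
= 641 / 2009
= 0.3191


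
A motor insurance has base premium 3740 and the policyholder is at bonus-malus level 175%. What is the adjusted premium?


adjusted = base * BM_level / 100
= 3740 * 175 / 100
= 3740 * 1.75
= 6545.0


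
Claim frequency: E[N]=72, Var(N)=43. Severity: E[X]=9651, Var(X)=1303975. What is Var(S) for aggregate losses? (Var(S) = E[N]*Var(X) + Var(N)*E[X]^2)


Var(S) = E[N]*Var(X) + Var(N)*E[X]^2
= 72*1303975 + 43*9651^2
= 93886200 + 4005097443
= 4.0990e+09


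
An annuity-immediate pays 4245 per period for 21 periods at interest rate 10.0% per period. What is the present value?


PV = PMT * (1 - (1+i)^(-n)) / i
= 4245 * (1 - (1+0.1)^(-21)) / 0.1
= 4245 * (1 - 0.135131) / 0.1
= 4245 * 8.648694
= 36713.7073


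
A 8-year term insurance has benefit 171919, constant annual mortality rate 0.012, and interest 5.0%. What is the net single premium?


NSP = benefit * sum_{k=0}^{n-1} k_p_x * q * v^(k+1)
With constant q=0.012, v=0.952381
Sum = 0.074608
NSP = 171919 * 0.074608
= 12826.4681


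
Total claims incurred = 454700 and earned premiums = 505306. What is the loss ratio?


Loss ratio = claims / premiums
= 454700 / 505306
= 0.8999


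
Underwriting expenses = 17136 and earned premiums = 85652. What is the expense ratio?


Expense ratio = expenses / premiums
= 17136 / 85652
= 0.2001


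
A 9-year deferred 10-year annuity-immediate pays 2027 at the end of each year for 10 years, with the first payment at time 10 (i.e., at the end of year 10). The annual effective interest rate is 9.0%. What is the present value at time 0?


PV at time 9 of the 10-year annuity-immediate:
a_n = 2027 * (1-(1+0.09)^(-10))/0.09 = 13008.5922
Discount back 9 years to time 0:
PV = 13008.5922 * (1+0.09)^(-9)
= 13008.5922 * 0.460428
= 5989.5172


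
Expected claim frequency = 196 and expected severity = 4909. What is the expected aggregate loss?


E[S] = E[N] * E[X]
= 196 * 4909
= 962164


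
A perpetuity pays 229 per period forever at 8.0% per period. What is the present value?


PV = PMT / i
= 229 / 0.08
= 2862.5


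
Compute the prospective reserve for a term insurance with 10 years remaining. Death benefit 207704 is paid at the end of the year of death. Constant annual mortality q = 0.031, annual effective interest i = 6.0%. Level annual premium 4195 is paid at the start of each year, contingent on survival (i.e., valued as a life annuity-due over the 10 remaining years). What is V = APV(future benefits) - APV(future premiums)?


v = 1/(1+i) = 0.943396
APV(future benefits) per unit = sum_{k=0}^{9} k_p_x * q * v^(k+1) = 0.201824
APV(future benefits) = 207704 * 0.201824 = 41919.6927
Life annuity-due factor ä_{x:10} = sum_{k=0}^{9} k_p_x * v^k = 6.901085
APV(future premiums) = 4195 * 6.901085 = 28950.0532
V = 41919.6927 - 28950.0532
= 12969.6395


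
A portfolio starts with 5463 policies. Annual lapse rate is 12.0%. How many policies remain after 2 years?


remaining = initial * (1 - lapse)^years
= 5463 * (1 - 0.12)^2
= 5463 * 0.7744
= 4230.5472


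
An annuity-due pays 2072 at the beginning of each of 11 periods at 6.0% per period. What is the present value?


PV_due = PMT * (1-(1+i)^(-n))/i * (1+i)
PV_immediate = 16341.6041
PV_due = 16341.6041 * 1.06
= 17322.1004


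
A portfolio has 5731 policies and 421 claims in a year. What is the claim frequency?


frequency = claims / policies
= 421 / 5731
= 0.0735


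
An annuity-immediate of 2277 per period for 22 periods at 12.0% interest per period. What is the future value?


FV = PMT * ((1+i)^n - 1) / i
= 2277 * ((1.12)^22 - 1) / 0.12
= 2277 * (12.10031 - 1) / 0.12
= 210628.3833


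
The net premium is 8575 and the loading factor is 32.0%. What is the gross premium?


Gross = net * (1 + loading)
= 8575 * (1 + 0.32)
= 8575 * 1.32
= 11319.0


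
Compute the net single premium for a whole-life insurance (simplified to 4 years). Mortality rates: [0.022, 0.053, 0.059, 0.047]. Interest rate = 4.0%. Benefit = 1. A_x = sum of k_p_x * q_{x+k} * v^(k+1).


v = 0.961538
Year 0: k_p_x=1.0, q=0.022, term=0.021154
Year 1: k_p_x=0.978, q=0.053, term=0.047923
Year 2: k_p_x=0.926166, q=0.059, term=0.048578
Year 3: k_p_x=0.871522, q=0.047, term=0.035014
A_x = 0.1527


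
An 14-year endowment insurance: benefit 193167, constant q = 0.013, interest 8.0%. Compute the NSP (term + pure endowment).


Term component = 19347.6194
Pure endowment = 14_p_x * v^14 * benefit = 0.832607 * 0.340461 * 193167 = 54757.1071
NSP = 74104.7265


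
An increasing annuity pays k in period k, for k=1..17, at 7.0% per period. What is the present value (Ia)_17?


(Ia)_n = sum_{k=1}^{n} k * v^k, v = 1/(1+i)
v = 0.934579
Sum computed term by term:
(Ia)_17 = 72.3555


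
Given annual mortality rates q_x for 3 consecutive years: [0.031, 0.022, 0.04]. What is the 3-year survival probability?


p_k = 1 - q_k for each year
Survival = product of (1 - q_k)
= 0.969 * 0.978 * 0.96
= 0.9098


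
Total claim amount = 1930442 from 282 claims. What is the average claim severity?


severity = total / number
= 1930442 / 282
= 6845.539


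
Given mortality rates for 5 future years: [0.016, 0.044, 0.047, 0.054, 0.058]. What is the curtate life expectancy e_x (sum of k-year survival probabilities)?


e_x = sum_{k=1}^{n} k_p_x
k_p_x values:
  1_p_x = 0.984
  2_p_x = 0.940704
  3_p_x = 0.896491
  4_p_x = 0.84808
  5_p_x = 0.798892
e_x = 4.4682


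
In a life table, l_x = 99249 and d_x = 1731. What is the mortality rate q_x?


q_x = d_x / l_x
= 1731 / 99249
= 0.0174


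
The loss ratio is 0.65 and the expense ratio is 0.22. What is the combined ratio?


Combined ratio = loss ratio + expense ratio
= 0.65 + 0.22
= 0.87


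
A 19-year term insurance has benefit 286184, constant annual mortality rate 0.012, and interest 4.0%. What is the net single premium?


NSP = benefit * sum_{k=0}^{n-1} k_p_x * q * v^(k+1)
With constant q=0.012, v=0.961538
Sum = 0.143688
NSP = 286184 * 0.143688
= 41121.1008


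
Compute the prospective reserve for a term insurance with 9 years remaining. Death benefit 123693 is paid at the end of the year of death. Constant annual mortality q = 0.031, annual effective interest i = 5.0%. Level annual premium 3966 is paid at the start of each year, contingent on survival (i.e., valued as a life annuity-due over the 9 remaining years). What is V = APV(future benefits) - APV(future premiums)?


v = 1/(1+i) = 0.952381
APV(future benefits) per unit = sum_{k=0}^{8} k_p_x * q * v^(k+1) = 0.196898
APV(future benefits) = 123693 * 0.196898 = 24354.953
Life annuity-due factor ä_{x:9} = sum_{k=0}^{8} k_p_x * v^k = 6.669139
APV(future premiums) = 3966 * 6.669139 = 26449.8058
V = 24354.953 - 26449.8058
= -2094.8528


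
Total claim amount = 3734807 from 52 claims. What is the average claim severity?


severity = total / number
= 3734807 / 52
= 71823.2115


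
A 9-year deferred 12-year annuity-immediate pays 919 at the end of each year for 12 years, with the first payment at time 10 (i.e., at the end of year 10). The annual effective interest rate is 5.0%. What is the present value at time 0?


PV at time 9 of the 12-year annuity-immediate:
a_n = 919 * (1-(1+0.05)^(-12))/0.05 = 8145.3283
Discount back 9 years to time 0:
PV = 8145.3283 * (1+0.05)^(-9)
= 8145.3283 * 0.644609
= 5250.5512


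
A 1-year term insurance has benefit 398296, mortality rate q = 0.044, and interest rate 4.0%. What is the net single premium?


NSP = benefit * q * v
v = 1/(1+i) = 0.961538
NSP = 398296 * 0.044 * 0.961538
= 16850.9846


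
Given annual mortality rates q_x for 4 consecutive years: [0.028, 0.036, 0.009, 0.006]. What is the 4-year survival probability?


p_k = 1 - q_k for each year
Survival = product of (1 - q_k)
= 0.972 * 0.964 * 0.991 * 0.994
= 0.923


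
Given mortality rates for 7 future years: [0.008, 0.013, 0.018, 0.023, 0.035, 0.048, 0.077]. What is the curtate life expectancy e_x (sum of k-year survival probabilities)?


e_x = sum_{k=1}^{n} k_p_x
k_p_x values:
  1_p_x = 0.992
  2_p_x = 0.979104
  3_p_x = 0.96148
  4_p_x = 0.939366
  5_p_x = 0.906488
  6_p_x = 0.862977
  7_p_x = 0.796528
e_x = 6.4379


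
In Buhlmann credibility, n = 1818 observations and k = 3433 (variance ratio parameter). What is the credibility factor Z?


Z = n / (n + k)
= 1818 / (1818 + 3433)
= 1818 / 5251
= 0.3462


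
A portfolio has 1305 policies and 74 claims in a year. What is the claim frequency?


frequency = claims / policies
= 74 / 1305
= 0.0567


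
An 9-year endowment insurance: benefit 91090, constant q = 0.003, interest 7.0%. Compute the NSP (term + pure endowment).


Term component = 1761.5713
Pure endowment = 9_p_x * v^9 * benefit = 0.973322 * 0.543934 * 91090 = 48225.099
NSP = 49986.6703


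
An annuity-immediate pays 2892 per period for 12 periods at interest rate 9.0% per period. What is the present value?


PV = PMT * (1 - (1+i)^(-n)) / i
= 2892 * (1 - (1+0.09)^(-12)) / 0.09
= 2892 * (1 - 0.355535) / 0.09
= 2892 * 7.160725
= 20708.8175


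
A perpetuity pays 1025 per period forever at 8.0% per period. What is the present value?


PV = PMT / i
= 1025 / 0.08
= 12812.5


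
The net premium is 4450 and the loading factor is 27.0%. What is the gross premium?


Gross = net * (1 + loading)
= 4450 * (1 + 0.27)
= 4450 * 1.27
= 5651.5


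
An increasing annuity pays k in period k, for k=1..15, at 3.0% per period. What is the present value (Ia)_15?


(Ia)_n = sum_{k=1}^{n} k * v^k, v = 1/(1+i)
v = 0.970874
Sum computed term by term:
(Ia)_15 = 88.9381


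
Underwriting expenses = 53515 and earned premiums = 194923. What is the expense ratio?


Expense ratio = expenses / premiums
= 53515 / 194923
= 0.2745


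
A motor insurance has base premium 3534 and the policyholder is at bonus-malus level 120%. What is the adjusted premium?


adjusted = base * BM_level / 100
= 3534 * 120 / 100
= 3534 * 1.2
= 4240.8


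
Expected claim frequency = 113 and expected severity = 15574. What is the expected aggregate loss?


E[S] = E[N] * E[X]
= 113 * 15574
= 1.7599e+06


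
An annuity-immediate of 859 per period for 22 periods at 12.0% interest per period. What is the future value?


FV = PMT * ((1+i)^n - 1) / i
= 859 * ((1.12)^22 - 1) / 0.12
= 859 * (12.10031 - 1) / 0.12
= 79459.7195


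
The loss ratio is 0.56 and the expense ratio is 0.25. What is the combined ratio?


Combined ratio = loss ratio + expense ratio
= 0.56 + 0.25
= 0.81


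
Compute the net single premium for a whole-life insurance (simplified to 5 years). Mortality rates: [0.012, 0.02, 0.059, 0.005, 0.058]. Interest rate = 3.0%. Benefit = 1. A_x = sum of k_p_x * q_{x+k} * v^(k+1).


v = 0.970874
Year 0: k_p_x=1.0, q=0.012, term=0.01165
Year 1: k_p_x=0.988, q=0.02, term=0.018626
Year 2: k_p_x=0.96824, q=0.059, term=0.052279
Year 3: k_p_x=0.911114, q=0.005, term=0.004048
Year 4: k_p_x=0.906558, q=0.058, term=0.045356
A_x = 0.132


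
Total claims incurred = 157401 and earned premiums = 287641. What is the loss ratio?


Loss ratio = claims / premiums
= 157401 / 287641
= 0.5472


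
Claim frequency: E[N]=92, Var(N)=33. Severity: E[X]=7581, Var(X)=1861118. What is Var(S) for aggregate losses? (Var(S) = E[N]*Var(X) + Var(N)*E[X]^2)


Var(S) = E[N]*Var(X) + Var(N)*E[X]^2
= 92*1861118 + 33*7581^2
= 171222856 + 1896561513
= 2.0678e+09


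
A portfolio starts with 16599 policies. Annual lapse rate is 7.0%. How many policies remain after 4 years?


remaining = initial * (1 - lapse)^years
= 16599 * (1 - 0.07)^4
= 16599 * 0.748052
= 12416.9153


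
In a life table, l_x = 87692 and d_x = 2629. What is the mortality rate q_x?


q_x = d_x / l_x
= 2629 / 87692
= 0.03


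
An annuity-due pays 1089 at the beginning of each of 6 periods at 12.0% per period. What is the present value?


PV_due = PMT * (1-(1+i)^(-n))/i * (1+i)
PV_immediate = 4477.3226
PV_due = 4477.3226 * 1.12
= 5014.6013


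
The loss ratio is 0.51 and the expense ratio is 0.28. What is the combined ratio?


Combined ratio = loss ratio + expense ratio
= 0.51 + 0.28
= 0.79


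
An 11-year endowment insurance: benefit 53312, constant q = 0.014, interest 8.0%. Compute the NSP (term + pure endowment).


Term component = 5023.9348
Pure endowment = 11_p_x * v^11 * benefit = 0.85634 * 0.428883 * 53312 = 19579.8666
NSP = 24603.8014


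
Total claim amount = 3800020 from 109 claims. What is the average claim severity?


severity = total / number
= 3800020 / 109
= 34862.5688


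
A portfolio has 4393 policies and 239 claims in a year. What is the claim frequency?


frequency = claims / policies
= 239 / 4393
= 0.0544


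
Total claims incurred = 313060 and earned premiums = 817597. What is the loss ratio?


Loss ratio = claims / premiums
= 313060 / 817597
= 0.3829


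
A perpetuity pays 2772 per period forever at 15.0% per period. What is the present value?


PV = PMT / i
= 2772 / 0.15
= 18480.0


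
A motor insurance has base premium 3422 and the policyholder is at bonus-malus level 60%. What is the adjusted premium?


adjusted = base * BM_level / 100
= 3422 * 60 / 100
= 3422 * 0.6
= 2053.2


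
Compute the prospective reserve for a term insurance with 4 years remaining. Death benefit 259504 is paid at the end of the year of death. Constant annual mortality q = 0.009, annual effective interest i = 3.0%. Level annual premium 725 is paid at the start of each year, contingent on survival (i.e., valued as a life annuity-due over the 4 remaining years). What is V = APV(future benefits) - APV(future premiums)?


v = 1/(1+i) = 0.970874
APV(future benefits) per unit = sum_{k=0}^{3} k_p_x * q * v^(k+1) = 0.033016
APV(future benefits) = 259504 * 0.033016 = 8567.78
Life annuity-due factor ä_{x:4} = sum_{k=0}^{3} k_p_x * v^k = 3.778496
APV(future premiums) = 725 * 3.778496 = 2739.4096
V = 8567.78 - 2739.4096
= 5828.3704


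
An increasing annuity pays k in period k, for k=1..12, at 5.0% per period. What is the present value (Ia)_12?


(Ia)_n = sum_{k=1}^{n} k * v^k, v = 1/(1+i)
v = 0.952381
Sum computed term by term:
(Ia)_12 = 52.4873


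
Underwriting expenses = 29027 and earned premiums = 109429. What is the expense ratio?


Expense ratio = expenses / premiums
= 29027 / 109429
= 0.2653


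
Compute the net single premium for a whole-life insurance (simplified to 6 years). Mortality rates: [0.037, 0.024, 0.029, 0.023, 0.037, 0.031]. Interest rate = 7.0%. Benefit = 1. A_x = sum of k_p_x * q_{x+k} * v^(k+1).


v = 0.934579
Year 0: k_p_x=1.0, q=0.037, term=0.034579
Year 1: k_p_x=0.963, q=0.024, term=0.020187
Year 2: k_p_x=0.939888, q=0.029, term=0.02225
Year 3: k_p_x=0.912631, q=0.023, term=0.016014
Year 4: k_p_x=0.891641, q=0.037, term=0.023522
Year 5: k_p_x=0.85865, q=0.031, term=0.017737
A_x = 0.1343


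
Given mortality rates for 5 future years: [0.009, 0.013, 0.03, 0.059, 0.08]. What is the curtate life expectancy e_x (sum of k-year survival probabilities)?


e_x = sum_{k=1}^{n} k_p_x
k_p_x values:
  1_p_x = 0.991
  2_p_x = 0.978117
  3_p_x = 0.948773
  4_p_x = 0.892796
  5_p_x = 0.821372
e_x = 4.6321


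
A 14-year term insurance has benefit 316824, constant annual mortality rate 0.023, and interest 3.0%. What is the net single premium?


NSP = benefit * sum_{k=0}^{n-1} k_p_x * q * v^(k+1)
With constant q=0.023, v=0.970874
Sum = 0.226827
NSP = 316824 * 0.226827
= 71864.1362


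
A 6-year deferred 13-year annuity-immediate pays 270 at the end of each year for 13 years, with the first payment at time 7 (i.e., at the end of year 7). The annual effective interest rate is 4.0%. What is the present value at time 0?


PV at time 6 of the 13-year annuity-immediate:
a_n = 270 * (1-(1+0.04)^(-13))/0.04 = 2696.1249
Discount back 6 years to time 0:
PV = 2696.1249 * (1+0.04)^(-6)
= 2696.1249 * 0.790315
= 2130.7867


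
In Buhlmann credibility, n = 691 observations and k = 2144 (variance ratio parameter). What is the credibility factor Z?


Z = n / (n + k)
= 691 / (691 + 2144)
= 691 / 2835
= 0.2437


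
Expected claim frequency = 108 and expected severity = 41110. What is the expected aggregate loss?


E[S] = E[N] * E[X]
= 108 * 41110
= 4.4399e+06


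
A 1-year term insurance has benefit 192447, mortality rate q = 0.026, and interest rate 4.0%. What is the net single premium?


NSP = benefit * q * v
v = 1/(1+i) = 0.961538
NSP = 192447 * 0.026 * 0.961538
= 4811.175


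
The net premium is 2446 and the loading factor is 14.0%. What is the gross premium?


Gross = net * (1 + loading)
= 2446 * (1 + 0.14)
= 2446 * 1.14
= 2788.44


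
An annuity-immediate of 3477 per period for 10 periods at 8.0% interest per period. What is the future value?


FV = PMT * ((1+i)^n - 1) / i
= 3477 * ((1.08)^10 - 1) / 0.08
= 3477 * (2.158925 - 1) / 0.08
= 50369.7777


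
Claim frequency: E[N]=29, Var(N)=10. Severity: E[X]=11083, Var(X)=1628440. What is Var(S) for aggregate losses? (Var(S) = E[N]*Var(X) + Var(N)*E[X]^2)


Var(S) = E[N]*Var(X) + Var(N)*E[X]^2
= 29*1628440 + 10*11083^2
= 47224760 + 1228328890
= 1.2756e+09


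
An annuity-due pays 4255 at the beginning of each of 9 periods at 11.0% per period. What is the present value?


PV_due = PMT * (1-(1+i)^(-n))/i * (1+i)
PV_immediate = 23560.1373
PV_due = 23560.1373 * 1.11
= 26151.7523


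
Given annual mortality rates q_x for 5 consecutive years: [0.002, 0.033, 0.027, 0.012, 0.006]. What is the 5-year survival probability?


p_k = 1 - q_k for each year
Survival = product of (1 - q_k)
= 0.998 * 0.967 * 0.973 * 0.988 * 0.994
= 0.9222


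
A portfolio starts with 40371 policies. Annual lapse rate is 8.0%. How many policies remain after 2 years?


remaining = initial * (1 - lapse)^years
= 40371 * (1 - 0.08)^2
= 40371 * 0.8464
= 34170.0144


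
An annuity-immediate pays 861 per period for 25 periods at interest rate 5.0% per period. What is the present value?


PV = PMT * (1 - (1+i)^(-n)) / i
= 861 * (1 - (1+0.05)^(-25)) / 0.05
= 861 * (1 - 0.295303) / 0.05
= 861 * 14.093945
= 12134.8863


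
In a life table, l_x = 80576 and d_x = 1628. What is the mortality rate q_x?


q_x = d_x / l_x
= 1628 / 80576
= 0.0202


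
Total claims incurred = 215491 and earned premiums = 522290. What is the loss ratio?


Loss ratio = claims / premiums
= 215491 / 522290
= 0.4126


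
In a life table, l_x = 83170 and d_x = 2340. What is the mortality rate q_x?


q_x = d_x / l_x
= 2340 / 83170
= 0.0281


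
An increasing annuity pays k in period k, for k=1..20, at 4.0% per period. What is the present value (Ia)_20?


(Ia)_n = sum_{k=1}^{n} k * v^k, v = 1/(1+i)
v = 0.961538
Sum computed term by term:
(Ia)_20 = 125.155


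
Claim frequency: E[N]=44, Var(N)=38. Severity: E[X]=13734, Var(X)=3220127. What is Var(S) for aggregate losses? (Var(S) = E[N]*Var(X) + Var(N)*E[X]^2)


Var(S) = E[N]*Var(X) + Var(N)*E[X]^2
= 44*3220127 + 38*13734^2
= 141685588 + 7167664728
= 7.3094e+09


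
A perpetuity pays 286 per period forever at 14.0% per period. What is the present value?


PV = PMT / i
= 286 / 0.14
= 2042.8571


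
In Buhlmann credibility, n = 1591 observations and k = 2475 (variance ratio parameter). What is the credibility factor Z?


Z = n / (n + k)
= 1591 / (1591 + 2475)
= 1591 / 4066
= 0.3913


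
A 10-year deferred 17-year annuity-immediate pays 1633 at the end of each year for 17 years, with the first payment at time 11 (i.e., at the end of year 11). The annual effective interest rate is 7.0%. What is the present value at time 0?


PV at time 10 of the 17-year annuity-immediate:
a_n = 1633 * (1-(1+0.07)^(-17))/0.07 = 15943.3431
Discount back 10 years to time 0:
PV = 15943.3431 * (1+0.07)^(-10)
= 15943.3431 * 0.508349
= 8104.7872


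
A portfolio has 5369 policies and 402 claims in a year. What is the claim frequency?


frequency = claims / policies
= 402 / 5369
= 0.0749


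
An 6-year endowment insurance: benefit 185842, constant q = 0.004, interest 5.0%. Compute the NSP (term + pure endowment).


Term component = 3737.7043
Pure endowment = 6_p_x * v^6 * benefit = 0.976239 * 0.746215 * 185842 = 135382.9916
NSP = 139120.696


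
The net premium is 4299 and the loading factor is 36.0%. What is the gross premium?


Gross = net * (1 + loading)
= 4299 * (1 + 0.36)
= 4299 * 1.36
= 5846.64


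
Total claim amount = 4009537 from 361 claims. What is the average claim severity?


severity = total / number
= 4009537 / 361
= 11106.7507


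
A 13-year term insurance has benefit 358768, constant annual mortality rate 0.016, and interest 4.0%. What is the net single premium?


NSP = benefit * sum_{k=0}^{n-1} k_p_x * q * v^(k+1)
With constant q=0.016, v=0.961538
Sum = 0.14658
NSP = 358768 * 0.14658
= 52588.1374


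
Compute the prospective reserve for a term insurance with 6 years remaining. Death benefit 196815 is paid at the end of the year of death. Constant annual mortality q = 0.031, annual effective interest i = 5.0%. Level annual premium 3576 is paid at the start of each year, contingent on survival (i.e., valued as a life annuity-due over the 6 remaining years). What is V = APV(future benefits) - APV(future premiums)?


v = 1/(1+i) = 0.952381
APV(future benefits) per unit = sum_{k=0}^{5} k_p_x * q * v^(k+1) = 0.146296
APV(future benefits) = 196815 * 0.146296 = 28793.3288
Life annuity-due factor ä_{x:6} = sum_{k=0}^{5} k_p_x * v^k = 4.955201
APV(future premiums) = 3576 * 4.955201 = 17719.7992
V = 28793.3288 - 17719.7992
= 11073.5295


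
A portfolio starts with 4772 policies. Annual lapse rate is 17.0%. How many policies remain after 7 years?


remaining = initial * (1 - lapse)^years
= 4772 * (1 - 0.17)^7
= 4772 * 0.271361
= 1294.9324


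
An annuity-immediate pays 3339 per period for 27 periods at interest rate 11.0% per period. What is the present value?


PV = PMT * (1 - (1+i)^(-n)) / i
= 3339 * (1 - (1+0.11)^(-27)) / 0.11
= 3339 * (1 - 0.059742) / 0.11
= 3339 * 8.5478
= 28541.105


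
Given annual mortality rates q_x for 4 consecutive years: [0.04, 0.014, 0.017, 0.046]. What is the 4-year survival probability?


p_k = 1 - q_k for each year
Survival = product of (1 - q_k)
= 0.96 * 0.986 * 0.983 * 0.954
= 0.8877


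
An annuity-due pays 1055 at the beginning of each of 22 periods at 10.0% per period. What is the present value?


PV_due = PMT * (1-(1+i)^(-n))/i * (1+i)
PV_immediate = 9253.975
PV_due = 9253.975 * 1.1
= 10179.3725


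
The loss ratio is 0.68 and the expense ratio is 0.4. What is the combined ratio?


Combined ratio = loss ratio + expense ratio
= 0.68 + 0.4
= 1.08


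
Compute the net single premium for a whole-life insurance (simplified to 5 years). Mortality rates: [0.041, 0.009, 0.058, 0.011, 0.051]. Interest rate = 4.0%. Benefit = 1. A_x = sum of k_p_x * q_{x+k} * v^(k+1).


v = 0.961538
Year 0: k_p_x=1.0, q=0.041, term=0.039423
Year 1: k_p_x=0.959, q=0.009, term=0.00798
Year 2: k_p_x=0.950369, q=0.058, term=0.049003
Year 3: k_p_x=0.895248, q=0.011, term=0.008418
Year 4: k_p_x=0.8854, q=0.051, term=0.037114
A_x = 0.1419


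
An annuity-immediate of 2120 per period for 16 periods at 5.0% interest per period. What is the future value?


FV = PMT * ((1+i)^n - 1) / i
= 2120 * ((1.05)^16 - 1) / 0.05
= 2120 * (2.182875 - 1) / 0.05
= 50153.8825


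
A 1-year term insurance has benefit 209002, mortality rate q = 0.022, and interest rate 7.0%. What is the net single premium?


NSP = benefit * q * v
v = 1/(1+i) = 0.934579
NSP = 209002 * 0.022 * 0.934579
= 4297.2374


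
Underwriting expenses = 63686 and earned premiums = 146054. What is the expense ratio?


Expense ratio = expenses / premiums
= 63686 / 146054
= 0.436


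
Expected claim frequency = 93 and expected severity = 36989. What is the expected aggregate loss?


E[S] = E[N] * E[X]
= 93 * 36989
= 3.4400e+06


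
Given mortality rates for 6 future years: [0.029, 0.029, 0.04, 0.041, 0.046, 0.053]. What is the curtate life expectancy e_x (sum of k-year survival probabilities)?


e_x = sum_{k=1}^{n} k_p_x
k_p_x values:
  1_p_x = 0.971
  2_p_x = 0.942841
  3_p_x = 0.905127
  4_p_x = 0.868017
  5_p_x = 0.828088
  6_p_x = 0.7842
e_x = 5.2993


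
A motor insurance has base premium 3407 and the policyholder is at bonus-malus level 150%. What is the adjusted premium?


adjusted = base * BM_level / 100
= 3407 * 150 / 100
= 3407 * 1.5
= 5110.5


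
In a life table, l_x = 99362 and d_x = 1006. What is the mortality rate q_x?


q_x = d_x / l_x
= 1006 / 99362
= 0.0101


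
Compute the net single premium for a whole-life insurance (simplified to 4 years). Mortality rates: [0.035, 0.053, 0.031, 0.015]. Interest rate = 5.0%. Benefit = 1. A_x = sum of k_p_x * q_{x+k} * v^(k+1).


v = 0.952381
Year 0: k_p_x=1.0, q=0.035, term=0.033333
Year 1: k_p_x=0.965, q=0.053, term=0.04639
Year 2: k_p_x=0.913855, q=0.031, term=0.024472
Year 3: k_p_x=0.885525, q=0.015, term=0.010928
A_x = 0.1151


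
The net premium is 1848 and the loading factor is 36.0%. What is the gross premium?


Gross = net * (1 + loading)
= 1848 * (1 + 0.36)
= 1848 * 1.36
= 2513.28


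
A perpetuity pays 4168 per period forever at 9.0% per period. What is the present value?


PV = PMT / i
= 4168 / 0.09
= 46311.1111


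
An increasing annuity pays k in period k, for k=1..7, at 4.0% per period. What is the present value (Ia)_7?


(Ia)_n = sum_{k=1}^{n} k * v^k, v = 1/(1+i)
v = 0.961538
Sum computed term by term:
(Ia)_7 = 23.0678


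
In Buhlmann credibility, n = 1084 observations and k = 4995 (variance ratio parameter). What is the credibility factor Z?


Z = n / (n + k)
= 1084 / (1084 + 4995)
= 1084 / 6079
= 0.1783


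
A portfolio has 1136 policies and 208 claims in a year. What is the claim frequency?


frequency = claims / policies
= 208 / 1136
= 0.1831


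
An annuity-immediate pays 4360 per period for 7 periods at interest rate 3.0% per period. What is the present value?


PV = PMT * (1 - (1+i)^(-n)) / i
= 4360 * (1 - (1+0.03)^(-7)) / 0.03
= 4360 * (1 - 0.813092) / 0.03
= 4360 * 6.230283
= 27164.0337


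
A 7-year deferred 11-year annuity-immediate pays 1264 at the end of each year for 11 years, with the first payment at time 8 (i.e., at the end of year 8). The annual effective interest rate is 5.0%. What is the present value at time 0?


PV at time 7 of the 11-year annuity-immediate:
a_n = 1264 * (1-(1+0.05)^(-11))/0.05 = 10499.3076
Discount back 7 years to time 0:
PV = 10499.3076 * (1+0.05)^(-7)
= 10499.3076 * 0.710681
= 7461.6619


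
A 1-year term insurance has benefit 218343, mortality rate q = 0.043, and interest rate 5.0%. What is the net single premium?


NSP = benefit * q * v
v = 1/(1+i) = 0.952381
NSP = 218343 * 0.043 * 0.952381
= 8941.6657


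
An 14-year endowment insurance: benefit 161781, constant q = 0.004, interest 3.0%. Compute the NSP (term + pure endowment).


Term component = 7136.587
Pure endowment = 14_p_x * v^14 * benefit = 0.945433 * 0.661118 * 161781 = 101120.0109
NSP = 108256.5978


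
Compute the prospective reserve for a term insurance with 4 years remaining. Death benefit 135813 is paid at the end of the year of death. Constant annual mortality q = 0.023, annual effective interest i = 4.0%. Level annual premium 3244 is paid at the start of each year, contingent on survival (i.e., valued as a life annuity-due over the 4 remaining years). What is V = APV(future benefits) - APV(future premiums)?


v = 1/(1+i) = 0.961538
APV(future benefits) per unit = sum_{k=0}^{3} k_p_x * q * v^(k+1) = 0.080743
APV(future benefits) = 135813 * 0.080743 = 10965.9689
Life annuity-due factor ä_{x:4} = sum_{k=0}^{3} k_p_x * v^k = 3.650994
APV(future premiums) = 3244 * 3.650994 = 11843.8259
V = 10965.9689 - 11843.8259
= -877.857


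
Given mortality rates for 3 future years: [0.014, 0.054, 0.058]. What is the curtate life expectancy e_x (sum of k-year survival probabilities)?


e_x = sum_{k=1}^{n} k_p_x
k_p_x values:
  1_p_x = 0.986
  2_p_x = 0.932756
  3_p_x = 0.878656
e_x = 2.7974


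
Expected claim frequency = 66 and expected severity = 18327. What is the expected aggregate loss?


E[S] = E[N] * E[X]
= 66 * 18327
= 1.2096e+06


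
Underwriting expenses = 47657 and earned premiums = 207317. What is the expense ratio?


Expense ratio = expenses / premiums
= 47657 / 207317
= 0.2299


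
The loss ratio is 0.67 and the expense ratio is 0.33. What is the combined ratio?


Combined ratio = loss ratio + expense ratio
= 0.67 + 0.33
= 1.0


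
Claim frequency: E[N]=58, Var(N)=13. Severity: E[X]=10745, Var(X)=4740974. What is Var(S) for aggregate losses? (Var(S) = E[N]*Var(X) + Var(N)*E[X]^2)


Var(S) = E[N]*Var(X) + Var(N)*E[X]^2
= 58*4740974 + 13*10745^2
= 274976492 + 1500915325
= 1.7759e+09


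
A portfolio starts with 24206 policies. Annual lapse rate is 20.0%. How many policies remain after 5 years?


remaining = initial * (1 - lapse)^years
= 24206 * (1 - 0.2)^5
= 24206 * 0.32768
= 7931.8221


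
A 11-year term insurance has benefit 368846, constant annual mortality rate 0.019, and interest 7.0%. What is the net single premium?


NSP = benefit * sum_{k=0}^{n-1} k_p_x * q * v^(k+1)
With constant q=0.019, v=0.934579
Sum = 0.131353
NSP = 368846 * 0.131353
= 48449.1315


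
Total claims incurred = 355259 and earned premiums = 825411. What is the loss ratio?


Loss ratio = claims / premiums
= 355259 / 825411
= 0.4304


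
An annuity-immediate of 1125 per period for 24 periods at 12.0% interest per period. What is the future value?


FV = PMT * ((1+i)^n - 1) / i
= 1125 * ((1.12)^24 - 1) / 0.12
= 1125 * (15.178629 - 1) / 0.12
= 132924.6463
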